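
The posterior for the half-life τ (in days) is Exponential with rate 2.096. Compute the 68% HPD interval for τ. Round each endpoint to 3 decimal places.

[0.000, 0.544]

The exponential density is strictly decreasing on [0, ∞), so the HPD interval is anchored at 0: [0, q] with P(τ ≤ q) = 0.68.
q = −ln(1 − 0.68) / 2.096 = 1.1394 / 2.096 = 0.544.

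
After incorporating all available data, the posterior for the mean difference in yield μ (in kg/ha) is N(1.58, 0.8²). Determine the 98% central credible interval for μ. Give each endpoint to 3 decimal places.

The posterior is symmetric, so the 98% equal-tailed interval is μ = 1.58 ± z·0.8 with z = 2.326.
Half-width: 2.326 × 0.8 = 1.861.
1.58 − 1.861 = -0.281; 1.58 + 1.861 = 3.441.

[-0.281, 3.441]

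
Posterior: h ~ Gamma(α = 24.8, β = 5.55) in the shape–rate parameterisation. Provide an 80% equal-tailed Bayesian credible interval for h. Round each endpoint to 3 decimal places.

[3.364, 5.650]

Posterior: Gamma(shape 24.8, rate 5.55).
Equal-tailed 80% interval: Gamma(24.8, 5.55) quantiles at 0.1 and 0.9.
Posterior mean ≈ 4.468, SD ≈ 0.897; a Normal approximation gives roughly [3.319, 5.618].
Exact: lower = 3.364; upper = 5.650.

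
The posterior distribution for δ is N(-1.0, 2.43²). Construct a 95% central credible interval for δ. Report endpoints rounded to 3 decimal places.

[-5.763, 3.763]

The posterior is symmetric, so the 95% equal-tailed interval is δ = -1.0 ± z·2.43 with z = 1.960.
Half-width: 1.960 × 2.43 = 4.763.
-1.0 − 4.763 = -5.763; -1.0 + 4.763 = 3.763.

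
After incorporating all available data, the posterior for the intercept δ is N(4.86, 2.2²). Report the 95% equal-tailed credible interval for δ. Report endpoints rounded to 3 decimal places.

The posterior is symmetric, so the 95% equal-tailed interval is δ = 4.86 ± z·2.2 with z = 1.960.
Half-width: 1.960 × 2.2 = 4.312.
4.86 − 4.312 = 0.548; 4.86 + 4.312 = 9.172.

[0.548, 9.172]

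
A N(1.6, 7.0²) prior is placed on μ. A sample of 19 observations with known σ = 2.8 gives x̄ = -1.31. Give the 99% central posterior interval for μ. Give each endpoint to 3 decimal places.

Posterior precision = 1/7.0² + 19/2.8² = 0.0204 + 2.4235 = 2.4439, so posterior SD = 0.6397.
Posterior mean = (1.6/7.0² + 19·-1.31/2.8²) / 2.4439 = -1.2857.
Interval: -1.2857 ± 2.576 × 0.6397 → [-2.933, 0.362].

[-2.933, 0.362]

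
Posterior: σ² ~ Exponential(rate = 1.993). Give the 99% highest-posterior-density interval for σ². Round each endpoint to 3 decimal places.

[0.000, 2.311]

The exponential density is strictly decreasing on [0, ∞), so the HPD interval is anchored at 0: [0, q] with P(σ² ≤ q) = 0.99.
q = −ln(1 − 0.99) / 1.993 = 4.6052 / 1.993 = 2.311.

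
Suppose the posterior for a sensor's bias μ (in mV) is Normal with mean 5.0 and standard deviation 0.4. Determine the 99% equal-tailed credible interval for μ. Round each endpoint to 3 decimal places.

The posterior is symmetric, so the 99% equal-tailed interval is μ = 5.0 ± z·0.4 with z = 2.576.
Half-width: 2.576 × 0.4 = 1.030.
5.0 − 1.030 = 3.970; 5.0 + 1.030 = 6.030.

[3.970, 6.030]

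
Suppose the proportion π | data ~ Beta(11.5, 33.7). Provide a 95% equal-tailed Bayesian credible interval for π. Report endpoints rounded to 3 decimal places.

Posterior: Beta(11.5, 33.7).
Equal-tailed 95% interval: the 0.025 and 0.975 quantiles of Beta(11.5, 33.7).
Posterior mean ≈ 0.254, SD ≈ 0.064; a Normal approximation gives roughly [0.129, 0.380].
Exact: F⁻¹(0.025) = 0.140; F⁻¹(0.975) = 0.389.

[0.140, 0.389]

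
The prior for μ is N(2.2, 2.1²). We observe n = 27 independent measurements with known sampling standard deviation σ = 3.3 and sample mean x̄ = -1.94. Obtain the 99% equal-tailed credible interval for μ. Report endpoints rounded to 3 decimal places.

[-3.159, -0.027]

Posterior precision = 1/2.1² + 27/3.3² = 0.2268 + 2.4793 = 2.7061, so posterior SD = 0.6079.
Posterior mean = (2.2/2.1² + 27·-1.94/3.3²) / 2.7061 = -1.5931.
Interval: -1.5931 ± 2.576 × 0.6079 → [-3.159, -0.027].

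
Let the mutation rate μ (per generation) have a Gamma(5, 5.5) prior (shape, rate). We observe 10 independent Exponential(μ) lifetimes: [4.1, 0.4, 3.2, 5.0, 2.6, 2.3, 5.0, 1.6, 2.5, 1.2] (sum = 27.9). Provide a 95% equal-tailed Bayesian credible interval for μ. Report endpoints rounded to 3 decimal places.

Posterior: Gamma(5+10, 5.5+27.9) = Gamma(15, 33.4) (shape, rate).
Equal-tailed 95% interval: Gamma(15, 33.4) quantiles at 0.025 and 0.975.
Posterior mean ≈ 0.449, SD ≈ 0.116; a Normal approximation gives roughly [0.222, 0.676].
Exact: lower = 0.251; upper = 0.703.

[0.251, 0.703]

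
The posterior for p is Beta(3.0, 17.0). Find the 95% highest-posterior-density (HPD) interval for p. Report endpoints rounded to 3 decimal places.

[0.020, 0.303]

The posterior is unimodal and skewed, so the HPD interval has equal density at both endpoints and is the shortest 95% interval.
Solving f(0.020) = f(0.303) with F(0.303) − F(0.020) = 0.95 gives [0.020, 0.303].
For comparison, the equal-tailed interval is [0.034, 0.331]; the HPD is narrower and shifted toward the mode.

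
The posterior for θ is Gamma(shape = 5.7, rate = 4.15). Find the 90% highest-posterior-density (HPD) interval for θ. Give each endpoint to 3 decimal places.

[0.467, 2.245]

The posterior is unimodal and skewed, so the HPD interval has equal density at both endpoints and is the shortest 90% interval.
Solving f(0.467) = f(2.245) with F(2.245) − F(0.467) = 0.90 gives [0.467, 2.245].
For comparison, the equal-tailed interval is [0.582, 2.436]; the HPD is narrower and shifted toward the mode.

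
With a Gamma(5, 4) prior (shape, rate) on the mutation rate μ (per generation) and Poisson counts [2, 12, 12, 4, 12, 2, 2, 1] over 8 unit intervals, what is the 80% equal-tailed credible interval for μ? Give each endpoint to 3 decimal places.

Posterior: Gamma(5+47, 4+8) = Gamma(52, 12) (shape, rate).
Equal-tailed 80% interval: Gamma(52, 12) quantiles at 0.1 and 0.9.
Posterior mean ≈ 4.333, SD ≈ 0.601; a Normal approximation gives roughly [3.563, 5.103].
Exact: lower = 3.583; upper = 5.119.

[3.583, 5.119]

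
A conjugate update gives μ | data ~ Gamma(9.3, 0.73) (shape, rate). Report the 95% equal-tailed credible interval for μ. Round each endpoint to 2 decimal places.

Posterior: Gamma(shape 9.3, rate 0.73).
Equal-tailed 95% interval: Gamma(9.3, 0.73) quantiles at 0.025 and 0.975.
Posterior mean ≈ 12.74, SD ≈ 4.18; a Normal approximation gives roughly [4.55, 20.93].
Exact: lower = 5.91; upper = 22.14.

[5.91, 22.14]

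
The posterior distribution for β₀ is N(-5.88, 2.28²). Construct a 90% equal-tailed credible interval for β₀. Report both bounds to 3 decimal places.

The posterior is symmetric, so the 90% equal-tailed interval is β₀ = -5.88 ± z·2.28 with z = 1.645.
Half-width: 1.645 × 2.28 = 3.750.
-5.88 − 3.750 = -9.630; -5.88 + 3.750 = -2.130.

[-9.630, -2.130]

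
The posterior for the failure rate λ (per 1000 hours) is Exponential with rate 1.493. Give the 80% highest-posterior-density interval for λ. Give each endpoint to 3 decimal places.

The exponential density is strictly decreasing on [0, ∞), so the HPD interval is anchored at 0: [0, q] with P(λ ≤ q) = 0.80.
q = −ln(1 − 0.80) / 1.493 = 1.6094 / 1.493 = 1.078.

[0.000, 1.078]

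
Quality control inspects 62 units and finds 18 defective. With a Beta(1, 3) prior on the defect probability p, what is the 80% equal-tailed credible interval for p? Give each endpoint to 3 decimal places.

Posterior: Beta(1+18, 3+44) = Beta(19, 47).
Equal-tailed 80% interval: the 0.1 and 0.9 quantiles of Beta(19, 47).
Posterior mean ≈ 0.288, SD ≈ 0.055; a Normal approximation gives roughly [0.217, 0.359].
Exact: F⁻¹(0.1) = 0.218; F⁻¹(0.9) = 0.360.

[0.218, 0.360]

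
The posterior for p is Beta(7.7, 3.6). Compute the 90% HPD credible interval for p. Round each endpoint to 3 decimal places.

[0.471, 0.900]

The posterior is unimodal and skewed, so the HPD interval has equal density at both endpoints and is the shortest 90% interval.
Solving f(0.471) = f(0.900) with F(0.900) − F(0.471) = 0.90 gives [0.471, 0.900].
For comparison, the equal-tailed interval is [0.445, 0.880]; the HPD is narrower and shifted toward the mode.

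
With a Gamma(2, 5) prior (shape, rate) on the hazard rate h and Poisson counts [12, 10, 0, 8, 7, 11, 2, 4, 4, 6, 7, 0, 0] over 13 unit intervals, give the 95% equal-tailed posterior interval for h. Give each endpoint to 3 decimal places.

[3.179, 5.037]

Posterior: Gamma(2+71, 5+13) = Gamma(73, 18) (shape, rate).
Equal-tailed 95% interval: Gamma(73, 18) quantiles at 0.025 and 0.975.
Posterior mean ≈ 4.056, SD ≈ 0.475; a Normal approximation gives roughly [3.125, 4.986].
Exact: lower = 3.179; upper = 5.037.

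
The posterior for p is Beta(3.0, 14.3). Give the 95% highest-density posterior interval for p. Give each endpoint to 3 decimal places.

The posterior is unimodal and skewed, so the HPD interval has equal density at both endpoints and is the shortest 95% interval.
Solving f(0.024) = f(0.347) with F(0.347) − F(0.024) = 0.95 gives [0.024, 0.347].
For comparison, the equal-tailed interval is [0.040, 0.378]; the HPD is narrower and shifted toward the mode.

[0.024, 0.347]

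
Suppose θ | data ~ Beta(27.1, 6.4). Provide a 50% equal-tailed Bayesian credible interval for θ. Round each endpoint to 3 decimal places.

Posterior: Beta(27.1, 6.4).
Equal-tailed 50% interval: the 0.25 and 0.75 quantiles of Beta(27.1, 6.4).
Posterior mean ≈ 0.809, SD ≈ 0.067; a Normal approximation gives roughly [0.764, 0.854].
Exact: F⁻¹(0.25) = 0.767; F⁻¹(0.75) = 0.858.

[0.767, 0.858]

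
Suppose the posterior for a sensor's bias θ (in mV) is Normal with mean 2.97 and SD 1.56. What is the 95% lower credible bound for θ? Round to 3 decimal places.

Need L with P(θ ≥ L) = 0.95: L = 2.97 − z_{0.05}·1.56.
z = 1.645; L = 2.97 − 1.645 × 1.56 = 0.404.

0.404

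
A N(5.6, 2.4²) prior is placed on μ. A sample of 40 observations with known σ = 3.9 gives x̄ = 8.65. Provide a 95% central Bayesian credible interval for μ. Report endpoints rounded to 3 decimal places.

[7.291, 9.632]

Posterior precision = 1/2.4² + 40/3.9² = 0.1736 + 2.6298 = 2.8035, so posterior SD = 0.5972.
Posterior mean = (5.6/2.4² + 40·8.65/3.9²) / 2.8035 = 8.4611.
Interval: 8.4611 ± 1.960 × 0.5972 → [7.291, 9.632].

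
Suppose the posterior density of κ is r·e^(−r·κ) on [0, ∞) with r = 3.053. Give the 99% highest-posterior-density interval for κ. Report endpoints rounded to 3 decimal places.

The exponential density is strictly decreasing on [0, ∞), so the HPD interval is anchored at 0: [0, q] with P(κ ≤ q) = 0.99.
q = −ln(1 − 0.99) / 3.053 = 4.6052 / 3.053 = 1.508.

[0.000, 1.508]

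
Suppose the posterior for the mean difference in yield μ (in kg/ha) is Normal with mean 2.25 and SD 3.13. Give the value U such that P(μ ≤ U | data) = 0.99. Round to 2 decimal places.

Need U with P(μ ≤ U) = 0.99: U = 2.25 + z_{0.01}·3.13.
z = 2.326; U = 2.25 + 2.326 × 3.13 = 9.53.

9.53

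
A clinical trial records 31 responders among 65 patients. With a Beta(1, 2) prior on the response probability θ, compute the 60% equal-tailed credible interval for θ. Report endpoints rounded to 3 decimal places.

Posterior: Beta(1+31, 2+34) = Beta(32, 36).
Equal-tailed 60% interval: the 0.2 and 0.8 quantiles of Beta(32, 36).
Posterior mean ≈ 0.471, SD ≈ 0.060; a Normal approximation gives roughly [0.420, 0.521].
Exact: F⁻¹(0.2) = 0.420; F⁻¹(0.8) = 0.521.

[0.420, 0.521]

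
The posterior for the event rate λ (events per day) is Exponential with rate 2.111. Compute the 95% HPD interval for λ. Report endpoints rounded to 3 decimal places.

The exponential density is strictly decreasing on [0, ∞), so the HPD interval is anchored at 0: [0, q] with P(λ ≤ q) = 0.95.
q = −ln(1 − 0.95) / 2.111 = 2.9957 / 2.111 = 1.419.

[0.000, 1.419]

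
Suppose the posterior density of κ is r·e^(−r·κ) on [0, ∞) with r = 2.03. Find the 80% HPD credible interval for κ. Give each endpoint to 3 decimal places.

[0.000, 0.793]

The exponential density is strictly decreasing on [0, ∞), so the HPD interval is anchored at 0: [0, q] with P(κ ≤ q) = 0.80.
q = −ln(1 − 0.80) / 2.03 = 1.6094 / 2.03 = 0.793.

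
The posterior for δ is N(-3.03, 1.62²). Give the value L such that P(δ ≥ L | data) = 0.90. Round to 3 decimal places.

Need L with P(δ ≥ L) = 0.90: L = -3.03 − z_{0.1}·1.62.
z = 1.282; L = -3.03 − 1.282 × 1.62 = -5.106.

-5.106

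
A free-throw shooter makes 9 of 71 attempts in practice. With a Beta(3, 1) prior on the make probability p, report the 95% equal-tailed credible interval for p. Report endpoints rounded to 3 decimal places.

Posterior: Beta(3+9, 1+62) = Beta(12, 63).
Equal-tailed 95% interval: the 0.025 and 0.975 quantiles of Beta(12, 63).
Posterior mean ≈ 0.160, SD ≈ 0.042; a Normal approximation gives roughly [0.078, 0.242].
Exact: F⁻¹(0.025) = 0.087; F⁻¹(0.975) = 0.250.

[0.087, 0.250]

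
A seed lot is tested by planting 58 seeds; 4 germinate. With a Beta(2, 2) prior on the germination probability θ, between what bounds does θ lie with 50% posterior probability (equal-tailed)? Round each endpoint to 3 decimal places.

[0.070, 0.119]

Posterior: Beta(2+4, 2+54) = Beta(6, 56).
Equal-tailed 50% interval: the 0.25 and 0.75 quantiles of Beta(6, 56).
Posterior mean ≈ 0.097, SD ≈ 0.037; a Normal approximation gives roughly [0.072, 0.122].
Exact: F⁻¹(0.25) = 0.070; F⁻¹(0.75) = 0.119.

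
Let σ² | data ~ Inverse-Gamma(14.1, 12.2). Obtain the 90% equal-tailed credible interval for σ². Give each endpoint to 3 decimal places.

[0.587, 1.428]

Inverse-Gamma(14.1, 12.2) quantiles: F⁻¹(0.05) and F⁻¹(0.95).
Equivalently, 1/σ² ~ Gamma(14.1, rate = 12.2); invert its 0.95 and 0.05 quantiles.
Posterior mean ≈ 0.931, SD ≈ 0.268; a Normal approximation gives roughly [0.491, 1.372].
Exact: lower = 0.587; upper = 1.428.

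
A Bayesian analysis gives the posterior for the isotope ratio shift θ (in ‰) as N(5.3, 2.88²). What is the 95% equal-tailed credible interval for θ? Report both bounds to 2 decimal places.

[-0.34, 10.94]

The posterior is symmetric, so the 95% equal-tailed interval is θ = 5.3 ± z·2.88 with z = 1.960.
Half-width: 1.960 × 2.88 = 5.64.
5.3 − 5.64 = -0.34; 5.3 + 5.64 = 10.94.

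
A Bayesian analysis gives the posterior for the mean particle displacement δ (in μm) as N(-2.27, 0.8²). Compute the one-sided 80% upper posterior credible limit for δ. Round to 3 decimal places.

Need U with P(δ ≤ U) = 0.80: U = -2.27 + z_{0.2}·0.8.
z = 0.842; U = -2.27 + 0.842 × 0.8 = -1.597.

-1.597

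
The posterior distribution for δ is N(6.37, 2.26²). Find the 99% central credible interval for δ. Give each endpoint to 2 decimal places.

[0.55, 12.19]

The posterior is symmetric, so the 99% equal-tailed interval is δ = 6.37 ± z·2.26 with z = 2.576.
Half-width: 2.576 × 2.26 = 5.82.
6.37 − 5.82 = 0.55; 6.37 + 5.82 = 12.19.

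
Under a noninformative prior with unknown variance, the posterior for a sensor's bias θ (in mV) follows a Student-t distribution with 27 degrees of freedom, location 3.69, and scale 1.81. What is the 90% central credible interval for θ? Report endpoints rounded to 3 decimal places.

[0.607, 6.773]

The t_27 distribution is symmetric; the 90% interval is 3.69 ± t·1.81 with t_{0.95,27} = 1.703.
Half-width: 1.703 × 1.81 = 3.083.
3.69 − 3.083 = 0.607; 3.69 + 3.083 = 6.773.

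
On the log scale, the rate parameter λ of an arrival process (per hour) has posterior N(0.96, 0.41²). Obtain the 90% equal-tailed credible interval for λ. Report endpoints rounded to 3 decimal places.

On the log scale the 90% interval is 0.96 ± 1.645 × 0.41 = [0.2856, 1.6344].
Exponentiate: [e^0.2856, e^1.6344] = [1.331, 5.126].

[1.331, 5.126]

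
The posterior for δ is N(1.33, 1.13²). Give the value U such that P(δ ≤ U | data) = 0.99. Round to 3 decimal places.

3.959

Need U with P(δ ≤ U) = 0.99: U = 1.33 + z_{0.01}·1.13.
z = 2.326; U = 1.33 + 2.326 × 1.13 = 3.959.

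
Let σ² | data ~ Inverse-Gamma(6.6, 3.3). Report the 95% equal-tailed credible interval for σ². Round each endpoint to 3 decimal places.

Inverse-Gamma(6.6, 3.3) quantiles: F⁻¹(0.025) and F⁻¹(0.975).
Equivalently, 1/σ² ~ Gamma(6.6, rate = 3.3); invert its 0.975 and 0.025 quantiles.
Posterior mean ≈ 0.589, SD ≈ 0.275; a Normal approximation gives roughly [0.051, 1.128].
Exact: lower = 0.264; upper = 1.286.

[0.264, 1.286]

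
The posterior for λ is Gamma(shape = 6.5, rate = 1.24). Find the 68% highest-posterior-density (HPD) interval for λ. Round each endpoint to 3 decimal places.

The posterior is unimodal and skewed, so the HPD interval has equal density at both endpoints and is the shortest 68% interval.
Solving f(2.790) = f(6.628) with F(6.628) − F(2.790) = 0.68 gives [2.790, 6.628].
For comparison, the equal-tailed interval is [3.248, 7.232]; the HPD is narrower and shifted toward the mode.

[2.790, 6.628]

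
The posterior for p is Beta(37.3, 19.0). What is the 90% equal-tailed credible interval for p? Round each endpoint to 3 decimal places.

Posterior: Beta(37.3, 19.0).
Equal-tailed 90% interval: the 0.05 and 0.95 quantiles of Beta(37.3, 19.0).
Posterior mean ≈ 0.663, SD ≈ 0.062; a Normal approximation gives roughly [0.560, 0.765].
Exact: F⁻¹(0.05) = 0.556; F⁻¹(0.95) = 0.762.

[0.556, 0.762]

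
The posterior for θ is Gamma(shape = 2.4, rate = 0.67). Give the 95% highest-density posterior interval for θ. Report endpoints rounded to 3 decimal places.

The posterior is unimodal and skewed, so the HPD interval has equal density at both endpoints and is the shortest 95% interval.
Solving f(0.183) = f(8.107) with F(8.107) − F(0.183) = 0.95 gives [0.183, 8.107].
For comparison, the equal-tailed interval is [0.565, 9.329]; the HPD is narrower and shifted toward the mode.

[0.183, 8.107]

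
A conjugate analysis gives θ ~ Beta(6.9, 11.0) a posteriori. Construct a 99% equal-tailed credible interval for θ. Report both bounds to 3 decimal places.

Posterior: Beta(6.9, 11.0).
Equal-tailed 99% interval: the 0.005 and 0.995 quantiles of Beta(6.9, 11.0).
Posterior mean ≈ 0.385, SD ≈ 0.112; a Normal approximation gives roughly [0.097, 0.674].
Exact: F⁻¹(0.005) = 0.134; F⁻¹(0.995) = 0.682.

[0.134, 0.682]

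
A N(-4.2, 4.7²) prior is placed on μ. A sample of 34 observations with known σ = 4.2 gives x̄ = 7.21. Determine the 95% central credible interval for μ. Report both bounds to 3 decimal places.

[5.553, 8.344]

Posterior precision = 1/4.7² + 34/4.2² = 0.0453 + 1.9274 = 1.9727, so posterior SD = 0.7120.
Posterior mean = (-4.2/4.7² + 34·7.21/4.2²) / 1.9727 = 6.9482.
Interval: 6.9482 ± 1.960 × 0.7120 → [5.553, 8.344].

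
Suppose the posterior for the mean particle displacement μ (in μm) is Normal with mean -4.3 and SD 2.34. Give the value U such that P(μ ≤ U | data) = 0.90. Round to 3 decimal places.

Need U with P(μ ≤ U) = 0.90: U = -4.3 + z_{0.1}·2.34.
z = 1.282; U = -4.3 + 1.282 × 2.34 = -1.301.

-1.301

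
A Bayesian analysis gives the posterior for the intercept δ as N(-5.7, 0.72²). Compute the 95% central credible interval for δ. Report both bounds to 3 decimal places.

[-7.111, -4.289]

The posterior is symmetric, so the 95% equal-tailed interval is δ = -5.7 ± z·0.72 with z = 1.960.
Half-width: 1.960 × 0.72 = 1.411.
-5.7 − 1.411 = -7.111; -5.7 + 1.411 = -4.289.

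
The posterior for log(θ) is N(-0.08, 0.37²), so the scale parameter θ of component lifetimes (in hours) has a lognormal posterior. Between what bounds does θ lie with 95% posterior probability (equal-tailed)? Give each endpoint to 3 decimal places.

On the log scale the 95% interval is -0.08 ± 1.960 × 0.37 = [-0.8052, 0.6452].
Exponentiate: [e^-0.8052, e^0.6452] = [0.447, 1.906].

[0.447, 1.906]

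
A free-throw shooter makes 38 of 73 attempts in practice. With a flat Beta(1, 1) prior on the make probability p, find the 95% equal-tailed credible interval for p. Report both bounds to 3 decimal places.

Posterior: Beta(1+38, 1+35) = Beta(39, 36).
Equal-tailed 95% interval: the 0.025 and 0.975 quantiles of Beta(39, 36).
Posterior mean ≈ 0.520, SD ≈ 0.057; a Normal approximation gives roughly [0.408, 0.632].
Exact: F⁻¹(0.025) = 0.407; F⁻¹(0.975) = 0.631.

[0.407, 0.631]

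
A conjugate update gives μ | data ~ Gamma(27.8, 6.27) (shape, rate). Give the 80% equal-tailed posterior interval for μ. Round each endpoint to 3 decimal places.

Posterior: Gamma(shape 27.8, rate 6.27).
Equal-tailed 80% interval: Gamma(27.8, 6.27) quantiles at 0.1 and 0.9.
Posterior mean ≈ 4.434, SD ≈ 0.841; a Normal approximation gives roughly [3.356, 5.511].
Exact: lower = 3.396; upper = 5.540.

[3.396, 5.540]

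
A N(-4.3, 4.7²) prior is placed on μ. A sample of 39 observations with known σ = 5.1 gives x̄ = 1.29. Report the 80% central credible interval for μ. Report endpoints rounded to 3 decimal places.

Posterior precision = 1/4.7² + 39/5.1² = 0.0453 + 1.4994 = 1.5447, so posterior SD = 0.8046.
Posterior mean = (-4.3/4.7² + 39·1.29/5.1²) / 1.5447 = 1.1262.
Interval: 1.1262 ± 1.282 × 0.8046 → [0.095, 2.157].

[0.095, 2.157]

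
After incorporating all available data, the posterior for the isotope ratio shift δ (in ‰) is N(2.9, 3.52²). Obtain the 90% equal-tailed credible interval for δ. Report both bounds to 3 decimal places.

The posterior is symmetric, so the 90% equal-tailed interval is δ = 2.9 ± z·3.52 with z = 1.645.
Half-width: 1.645 × 3.52 = 5.790.
2.9 − 5.790 = -2.890; 2.9 + 5.790 = 8.690.

[-2.890, 8.690]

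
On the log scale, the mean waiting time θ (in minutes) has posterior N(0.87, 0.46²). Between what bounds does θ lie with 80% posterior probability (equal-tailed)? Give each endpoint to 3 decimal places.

On the log scale the 80% interval is 0.87 ± 1.282 × 0.46 = [0.2805, 1.4595].
Exponentiate: [e^0.2805, e^1.4595] = [1.324, 4.304].

[1.324, 4.304]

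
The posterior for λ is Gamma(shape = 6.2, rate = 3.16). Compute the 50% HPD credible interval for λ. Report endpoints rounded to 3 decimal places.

The posterior is unimodal and skewed, so the HPD interval has equal density at both endpoints and is the shortest 50% interval.
Solving f(1.199) = f(2.191) with F(2.191) − F(1.199) = 0.50 gives [1.199, 2.191].
For comparison, the equal-tailed interval is [1.390, 2.421]; the HPD is narrower and shifted toward the mode.

[1.199, 2.191]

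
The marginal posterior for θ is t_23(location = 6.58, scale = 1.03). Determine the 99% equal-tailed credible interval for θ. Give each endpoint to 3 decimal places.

The t_23 distribution is symmetric; the 99% interval is 6.58 ± t·1.03 with t_{0.995,23} = 2.807.
Half-width: 2.807 × 1.03 = 2.892.
6.58 − 2.892 = 3.688; 6.58 + 2.892 = 9.472.

[3.688, 9.472]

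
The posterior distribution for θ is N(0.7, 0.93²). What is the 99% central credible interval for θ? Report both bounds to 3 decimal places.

[-1.696, 3.096]

The posterior is symmetric, so the 99% equal-tailed interval is θ = 0.7 ± z·0.93 with z = 2.576.
Half-width: 2.576 × 0.93 = 2.396.
0.7 − 2.396 = -1.696; 0.7 + 2.396 = 3.096.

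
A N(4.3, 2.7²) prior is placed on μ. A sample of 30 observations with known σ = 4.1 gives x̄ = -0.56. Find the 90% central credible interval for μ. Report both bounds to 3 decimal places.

[-1.400, 0.973]

Posterior precision = 1/2.7² + 30/4.1² = 0.1372 + 1.7847 = 1.9218, so posterior SD = 0.7213.
Posterior mean = (4.3/2.7² + 30·-0.56/4.1²) / 1.9218 = -0.2131.
Interval: -0.2131 ± 1.645 × 0.7213 → [-1.400, 0.973].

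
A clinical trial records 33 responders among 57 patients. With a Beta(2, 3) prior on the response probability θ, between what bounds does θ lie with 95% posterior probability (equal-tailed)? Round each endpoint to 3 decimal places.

Posterior: Beta(2+33, 3+24) = Beta(35, 27).
Equal-tailed 95% interval: the 0.025 and 0.975 quantiles of Beta(35, 27).
Posterior mean ≈ 0.565, SD ≈ 0.062; a Normal approximation gives roughly [0.442, 0.687].
Exact: F⁻¹(0.025) = 0.441; F⁻¹(0.975) = 0.685.

[0.441, 0.685]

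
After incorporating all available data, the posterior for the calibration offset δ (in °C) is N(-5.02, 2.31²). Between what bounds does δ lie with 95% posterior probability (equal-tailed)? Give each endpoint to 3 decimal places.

[-9.548, -0.492]

The posterior is symmetric, so the 95% equal-tailed interval is δ = -5.02 ± z·2.31 with z = 1.960.
Half-width: 1.960 × 2.31 = 4.528.
-5.02 − 4.528 = -9.548; -5.02 + 4.528 = -0.492.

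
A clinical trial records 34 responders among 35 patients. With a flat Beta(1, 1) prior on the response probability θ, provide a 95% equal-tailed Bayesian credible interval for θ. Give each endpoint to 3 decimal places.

[0.855, 0.993]

Posterior: Beta(1+34, 1+1) = Beta(35, 2).
Equal-tailed 95% interval: the 0.025 and 0.975 quantiles of Beta(35, 2).
Posterior mean ≈ 0.946, SD ≈ 0.037; a Normal approximation gives roughly [0.874, 1.018].
Exact: F⁻¹(0.025) = 0.855; F⁻¹(0.975) = 0.993.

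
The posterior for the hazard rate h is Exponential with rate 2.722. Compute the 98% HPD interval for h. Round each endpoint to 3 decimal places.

[0.000, 1.437]

The exponential density is strictly decreasing on [0, ∞), so the HPD interval is anchored at 0: [0, q] with P(h ≤ q) = 0.98.
q = −ln(1 − 0.98) / 2.722 = 3.9120 / 2.722 = 1.437.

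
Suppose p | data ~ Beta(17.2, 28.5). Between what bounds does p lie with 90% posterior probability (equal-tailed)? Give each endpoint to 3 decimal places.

[0.263, 0.496]

Posterior: Beta(17.2, 28.5).
Equal-tailed 90% interval: the 0.05 and 0.95 quantiles of Beta(17.2, 28.5).
Posterior mean ≈ 0.376, SD ≈ 0.071; a Normal approximation gives roughly [0.260, 0.493].
Exact: F⁻¹(0.05) = 0.263; F⁻¹(0.95) = 0.496.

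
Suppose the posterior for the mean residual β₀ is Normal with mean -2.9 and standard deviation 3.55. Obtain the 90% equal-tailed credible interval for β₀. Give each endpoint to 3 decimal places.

The posterior is symmetric, so the 90% equal-tailed interval is β₀ = -2.9 ± z·3.55 with z = 1.645.
Half-width: 1.645 × 3.55 = 5.839.
-2.9 − 5.839 = -8.739; -2.9 + 5.839 = 2.939.

[-8.739, 2.939]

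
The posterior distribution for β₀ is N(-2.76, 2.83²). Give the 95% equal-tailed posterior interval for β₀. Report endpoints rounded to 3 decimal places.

[-8.307, 2.787]

The posterior is symmetric, so the 95% equal-tailed interval is β₀ = -2.76 ± z·2.83 with z = 1.960.
Half-width: 1.960 × 2.83 = 5.547.
-2.76 − 5.547 = -8.307; -2.76 + 5.547 = 2.787.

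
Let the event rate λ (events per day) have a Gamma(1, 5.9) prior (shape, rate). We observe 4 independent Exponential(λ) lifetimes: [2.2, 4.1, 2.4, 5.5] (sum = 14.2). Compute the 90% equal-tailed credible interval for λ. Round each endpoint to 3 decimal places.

[0.098, 0.455]

Posterior: Gamma(1+4, 5.9+14.2) = Gamma(5, 20.1) (shape, rate).
Equal-tailed 90% interval: Gamma(5, 20.1) quantiles at 0.05 and 0.95.
Posterior mean ≈ 0.249, SD ≈ 0.111; a Normal approximation gives roughly [0.066, 0.432].
Exact: lower = 0.098; upper = 0.455.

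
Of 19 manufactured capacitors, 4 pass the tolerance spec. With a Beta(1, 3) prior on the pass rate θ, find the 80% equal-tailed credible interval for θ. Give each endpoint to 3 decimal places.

Posterior: Beta(1+4, 3+15) = Beta(5, 18).
Equal-tailed 80% interval: the 0.1 and 0.9 quantiles of Beta(5, 18).
Posterior mean ≈ 0.217, SD ≈ 0.084; a Normal approximation gives roughly [0.109, 0.325].
Exact: F⁻¹(0.1) = 0.115; F⁻¹(0.9) = 0.331.

[0.115, 0.331]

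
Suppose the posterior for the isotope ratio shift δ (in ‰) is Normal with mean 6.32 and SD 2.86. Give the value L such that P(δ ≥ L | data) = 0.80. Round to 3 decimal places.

3.913

Need L with P(δ ≥ L) = 0.80: L = 6.32 − z_{0.2}·2.86.
z = 0.842; L = 6.32 − 0.842 × 2.86 = 3.913.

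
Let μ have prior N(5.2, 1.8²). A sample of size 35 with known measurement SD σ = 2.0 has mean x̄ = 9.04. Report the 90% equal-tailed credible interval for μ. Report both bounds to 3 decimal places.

Posterior precision = 1/1.8² + 35/2.0² = 0.3086 + 8.7500 = 9.0586, so posterior SD = 0.3323.
Posterior mean = (5.2/1.8² + 35·9.04/2.0²) / 9.0586 = 8.9092.
Interval: 8.9092 ± 1.645 × 0.3323 → [8.363, 9.456].

[8.363, 9.456]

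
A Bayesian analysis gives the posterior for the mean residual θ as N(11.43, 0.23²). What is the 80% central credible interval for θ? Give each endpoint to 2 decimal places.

[11.14, 11.72]

The posterior is symmetric, so the 80% equal-tailed interval is θ = 11.43 ± z·0.23 with z = 1.282.
Half-width: 1.282 × 0.23 = 0.29.
11.43 − 0.29 = 11.14; 11.43 + 0.29 = 11.72.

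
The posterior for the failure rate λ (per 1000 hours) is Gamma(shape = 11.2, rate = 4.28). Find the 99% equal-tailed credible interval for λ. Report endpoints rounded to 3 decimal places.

[1.038, 5.064]

Posterior: Gamma(shape 11.2, rate 4.28).
Equal-tailed 99% interval: Gamma(11.2, 4.28) quantiles at 0.005 and 0.995.
Posterior mean ≈ 2.617, SD ≈ 0.782; a Normal approximation gives roughly [0.603, 4.631].
Exact: lower = 1.038; upper = 5.064.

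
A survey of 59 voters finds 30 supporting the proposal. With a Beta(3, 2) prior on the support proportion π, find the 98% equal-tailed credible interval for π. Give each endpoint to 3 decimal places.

Posterior: Beta(3+30, 2+29) = Beta(33, 31).
Equal-tailed 98% interval: the 0.01 and 0.99 quantiles of Beta(33, 31).
Posterior mean ≈ 0.516, SD ≈ 0.062; a Normal approximation gives roughly [0.371, 0.660].
Exact: F⁻¹(0.01) = 0.372; F⁻¹(0.99) = 0.658.

[0.372, 0.658]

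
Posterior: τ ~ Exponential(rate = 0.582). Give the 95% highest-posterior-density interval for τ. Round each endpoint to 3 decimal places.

[0.000, 5.147]

The exponential density is strictly decreasing on [0, ∞), so the HPD interval is anchored at 0: [0, q] with P(τ ≤ q) = 0.95.
q = −ln(1 − 0.95) / 0.582 = 2.9957 / 0.582 = 5.147.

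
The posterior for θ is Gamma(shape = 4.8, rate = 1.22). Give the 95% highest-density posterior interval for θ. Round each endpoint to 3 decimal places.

The posterior is unimodal and skewed, so the HPD interval has equal density at both endpoints and is the shortest 95% interval.
Solving f(0.904) = f(7.490) with F(7.490) − F(0.904) = 0.95 gives [0.904, 7.490].
For comparison, the equal-tailed interval is [1.240, 8.157]; the HPD is narrower and shifted toward the mode.

[0.904, 7.490]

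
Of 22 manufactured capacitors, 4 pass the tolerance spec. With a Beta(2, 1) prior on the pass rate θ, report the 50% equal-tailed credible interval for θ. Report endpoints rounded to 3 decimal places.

Posterior: Beta(2+4, 1+18) = Beta(6, 19).
Equal-tailed 50% interval: the 0.25 and 0.75 quantiles of Beta(6, 19).
Posterior mean ≈ 0.240, SD ≈ 0.084; a Normal approximation gives roughly [0.184, 0.296].
Exact: F⁻¹(0.25) = 0.179; F⁻¹(0.75) = 0.294.

[0.179, 0.294]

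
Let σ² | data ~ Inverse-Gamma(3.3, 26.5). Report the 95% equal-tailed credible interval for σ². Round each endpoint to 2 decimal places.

Inverse-Gamma(3.3, 26.5) quantiles: F⁻¹(0.025) and F⁻¹(0.975).
Equivalently, 1/σ² ~ Gamma(3.3, rate = 26.5); invert its 0.975 and 0.025 quantiles.
Posterior mean ≈ 11.52, SD ≈ 10.11; a Normal approximation gives roughly [-8.28, 31.33].
Exact: lower = 3.44; upper = 35.24.

[3.44, 35.24]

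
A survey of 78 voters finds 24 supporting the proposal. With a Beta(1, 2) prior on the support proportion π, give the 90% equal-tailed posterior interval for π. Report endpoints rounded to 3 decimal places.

[0.227, 0.395]

Posterior: Beta(1+24, 2+54) = Beta(25, 56).
Equal-tailed 90% interval: the 0.05 and 0.95 quantiles of Beta(25, 56).
Posterior mean ≈ 0.309, SD ≈ 0.051; a Normal approximation gives roughly [0.225, 0.393].
Exact: F⁻¹(0.05) = 0.227; F⁻¹(0.95) = 0.395.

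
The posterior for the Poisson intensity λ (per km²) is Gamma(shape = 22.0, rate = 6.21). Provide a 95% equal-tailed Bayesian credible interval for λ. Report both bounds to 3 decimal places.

Posterior: Gamma(shape 22.0, rate 6.21).
Equal-tailed 95% interval: Gamma(22.0, 6.21) quantiles at 0.025 and 0.975.
Posterior mean ≈ 3.543, SD ≈ 0.755; a Normal approximation gives roughly [2.062, 5.023].
Exact: lower = 2.220; upper = 5.169.

[2.220, 5.169]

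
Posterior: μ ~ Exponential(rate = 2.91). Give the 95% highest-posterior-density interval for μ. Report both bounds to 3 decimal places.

The exponential density is strictly decreasing on [0, ∞), so the HPD interval is anchored at 0: [0, q] with P(μ ≤ q) = 0.95.
q = −ln(1 − 0.95) / 2.91 = 2.9957 / 2.91 = 1.029.

[0.000, 1.029]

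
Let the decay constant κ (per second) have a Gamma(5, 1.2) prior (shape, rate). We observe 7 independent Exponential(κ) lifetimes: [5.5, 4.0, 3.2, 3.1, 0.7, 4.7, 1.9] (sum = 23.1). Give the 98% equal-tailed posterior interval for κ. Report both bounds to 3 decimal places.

[0.223, 0.884]

Posterior: Gamma(5+7, 1.2+23.1) = Gamma(12, 24.3) (shape, rate).
Equal-tailed 98% interval: Gamma(12, 24.3) quantiles at 0.01 and 0.99.
Posterior mean ≈ 0.494, SD ≈ 0.143; a Normal approximation gives roughly [0.162, 0.825].
Exact: lower = 0.223; upper = 0.884.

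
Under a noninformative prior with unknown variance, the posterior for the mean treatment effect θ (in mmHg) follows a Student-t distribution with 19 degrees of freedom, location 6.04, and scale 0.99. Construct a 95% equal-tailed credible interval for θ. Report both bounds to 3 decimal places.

The t_19 distribution is symmetric; the 95% interval is 6.04 ± t·0.99 with t_{0.975,19} = 2.093.
Half-width: 2.093 × 0.99 = 2.072.
6.04 − 2.072 = 3.968; 6.04 + 2.072 = 8.112.

[3.968, 8.112]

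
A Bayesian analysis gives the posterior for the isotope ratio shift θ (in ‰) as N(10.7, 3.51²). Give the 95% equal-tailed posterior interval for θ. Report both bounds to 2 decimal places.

The posterior is symmetric, so the 95% equal-tailed interval is θ = 10.7 ± z·3.51 with z = 1.960.
Half-width: 1.960 × 3.51 = 6.88.
10.7 − 6.88 = 3.82; 10.7 + 6.88 = 17.58.

[3.82, 17.58]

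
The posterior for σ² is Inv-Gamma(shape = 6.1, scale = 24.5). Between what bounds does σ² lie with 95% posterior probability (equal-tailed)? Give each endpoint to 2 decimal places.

Inverse-Gamma(6.1, 24.5) quantiles: F⁻¹(0.025) and F⁻¹(0.975).
Equivalently, 1/σ² ~ Gamma(6.1, rate = 24.5); invert its 0.975 and 0.025 quantiles.
Posterior mean ≈ 4.80, SD ≈ 2.37; a Normal approximation gives roughly [0.15, 9.45].
Exact: lower = 2.07; upper = 10.83.

[2.07, 10.83]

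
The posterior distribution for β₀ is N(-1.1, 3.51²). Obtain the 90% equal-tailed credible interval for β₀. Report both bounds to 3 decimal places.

The posterior is symmetric, so the 90% equal-tailed interval is β₀ = -1.1 ± z·3.51 with z = 1.645.
Half-width: 1.645 × 3.51 = 5.773.
-1.1 − 5.773 = -6.873; -1.1 + 5.773 = 4.673.

[-6.873, 4.673]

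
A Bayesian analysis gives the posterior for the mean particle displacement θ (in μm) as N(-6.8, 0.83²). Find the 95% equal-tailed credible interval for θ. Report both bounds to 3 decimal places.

The posterior is symmetric, so the 95% equal-tailed interval is θ = -6.8 ± z·0.83 with z = 1.960.
Half-width: 1.960 × 0.83 = 1.627.
-6.8 − 1.627 = -8.427; -6.8 + 1.627 = -5.173.

[-8.427, -5.173]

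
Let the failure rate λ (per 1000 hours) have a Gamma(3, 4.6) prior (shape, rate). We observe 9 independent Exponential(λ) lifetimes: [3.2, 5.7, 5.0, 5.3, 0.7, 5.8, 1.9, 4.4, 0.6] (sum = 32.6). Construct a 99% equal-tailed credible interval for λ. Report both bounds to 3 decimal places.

[0.133, 0.612]

Posterior: Gamma(3+9, 4.6+32.6) = Gamma(12, 37.2) (shape, rate).
Equal-tailed 99% interval: Gamma(12, 37.2) quantiles at 0.005 and 0.995.
Posterior mean ≈ 0.323, SD ≈ 0.093; a Normal approximation gives roughly [0.083, 0.562].
Exact: lower = 0.133; upper = 0.612.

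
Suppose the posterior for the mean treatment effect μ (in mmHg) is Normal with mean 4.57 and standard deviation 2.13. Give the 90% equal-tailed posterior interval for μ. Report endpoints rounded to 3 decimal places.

[1.066, 8.074]

The posterior is symmetric, so the 90% equal-tailed interval is μ = 4.57 ± z·2.13 with z = 1.645.
Half-width: 1.645 × 2.13 = 3.504.
4.57 − 3.504 = 1.066; 4.57 + 3.504 = 8.074.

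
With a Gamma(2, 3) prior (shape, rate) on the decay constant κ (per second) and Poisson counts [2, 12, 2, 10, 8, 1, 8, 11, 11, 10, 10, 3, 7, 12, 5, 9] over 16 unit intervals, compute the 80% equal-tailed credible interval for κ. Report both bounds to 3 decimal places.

Posterior: Gamma(2+121, 3+16) = Gamma(123, 19) (shape, rate).
Equal-tailed 80% interval: Gamma(123, 19) quantiles at 0.1 and 0.9.
Posterior mean ≈ 6.474, SD ≈ 0.584; a Normal approximation gives roughly [5.726, 7.222].
Exact: lower = 5.738; upper = 7.232.

[5.738, 7.232]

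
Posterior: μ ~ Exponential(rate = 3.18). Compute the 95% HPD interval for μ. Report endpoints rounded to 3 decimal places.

[0.000, 0.942]

The exponential density is strictly decreasing on [0, ∞), so the HPD interval is anchored at 0: [0, q] with P(μ ≤ q) = 0.95.
q = −ln(1 − 0.95) / 3.18 = 2.9957 / 3.18 = 0.942.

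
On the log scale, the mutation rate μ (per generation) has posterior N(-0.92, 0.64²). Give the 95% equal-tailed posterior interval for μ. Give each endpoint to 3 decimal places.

[0.114, 1.397]

On the log scale the 95% interval is -0.92 ± 1.960 × 0.64 = [-2.1744, 0.3344].
Exponentiate: [e^-2.1744, e^0.3344] = [0.114, 1.397].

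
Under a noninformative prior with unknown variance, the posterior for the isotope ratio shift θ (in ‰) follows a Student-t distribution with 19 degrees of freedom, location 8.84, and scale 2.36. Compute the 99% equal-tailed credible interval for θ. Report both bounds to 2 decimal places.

[2.09, 15.59]

The t_19 distribution is symmetric; the 99% interval is 8.84 ± t·2.36 with t_{0.995,19} = 2.861.
Half-width: 2.861 × 2.36 = 6.75.
8.84 − 6.75 = 2.09; 8.84 + 6.75 = 15.59.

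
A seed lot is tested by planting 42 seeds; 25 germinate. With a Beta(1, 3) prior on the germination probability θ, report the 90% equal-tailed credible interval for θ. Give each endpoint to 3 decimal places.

Posterior: Beta(1+25, 3+17) = Beta(26, 20).
Equal-tailed 90% interval: the 0.05 and 0.95 quantiles of Beta(26, 20).
Posterior mean ≈ 0.565, SD ≈ 0.072; a Normal approximation gives roughly [0.446, 0.684].
Exact: F⁻¹(0.05) = 0.445; F⁻¹(0.95) = 0.683.

[0.445, 0.683]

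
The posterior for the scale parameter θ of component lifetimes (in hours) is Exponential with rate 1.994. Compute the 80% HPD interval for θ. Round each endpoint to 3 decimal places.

The exponential density is strictly decreasing on [0, ∞), so the HPD interval is anchored at 0: [0, q] with P(θ ≤ q) = 0.80.
q = −ln(1 − 0.80) / 1.994 = 1.6094 / 1.994 = 0.807.

[0.000, 0.807]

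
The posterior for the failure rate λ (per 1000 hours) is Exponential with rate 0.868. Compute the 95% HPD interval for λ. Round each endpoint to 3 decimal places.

The exponential density is strictly decreasing on [0, ∞), so the HPD interval is anchored at 0: [0, q] with P(λ ≤ q) = 0.95.
q = −ln(1 − 0.95) / 0.868 = 2.9957 / 0.868 = 3.451.

[0.000, 3.451]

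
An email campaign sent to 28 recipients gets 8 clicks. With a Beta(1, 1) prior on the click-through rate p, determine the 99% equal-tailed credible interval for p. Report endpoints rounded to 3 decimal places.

[0.119, 0.530]

Posterior: Beta(1+8, 1+20) = Beta(9, 21).
Equal-tailed 99% interval: the 0.005 and 0.995 quantiles of Beta(9, 21).
Posterior mean ≈ 0.300, SD ≈ 0.082; a Normal approximation gives roughly [0.088, 0.512].
Exact: F⁻¹(0.005) = 0.119; F⁻¹(0.995) = 0.530.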